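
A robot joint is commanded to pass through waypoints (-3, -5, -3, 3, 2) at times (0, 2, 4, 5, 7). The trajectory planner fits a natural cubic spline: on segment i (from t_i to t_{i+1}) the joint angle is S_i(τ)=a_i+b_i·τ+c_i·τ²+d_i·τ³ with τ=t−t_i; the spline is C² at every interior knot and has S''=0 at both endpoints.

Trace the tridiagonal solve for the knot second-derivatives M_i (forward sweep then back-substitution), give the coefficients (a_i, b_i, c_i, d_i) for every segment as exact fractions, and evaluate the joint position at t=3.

Δ: Δ0=-1, Δ1=1, Δ2=6, Δ3=-1/2
row 1: diag=8, rhs=12; c'=1/4, d'=3/2
row 2: denom=6−2·1/4=11/2; d'=(30−2·3/2)/(11/2)=54/11
row 3: denom=6−1·2/11=64/11; d'=(-39−1·54/11)/(64/11)=-483/64
back: M3=-483/64
back: M2=54/11−2/11·-483/64=201/32
back: M1=3/2−1/4·201/32=-9/128
M: M0=0, M1=-9/128, M2=201/32, M3=-483/64, M4=0
seg 0: a=-3, c=M0/2=0, d=(M1−M0)/(6·2)=-3/512, b=Δ0−h0·(2M0+M1)/6=-125/128
seg 1: a=-5, c=M1/2=-9/256, d=(M2−M1)/(6·2)=271/512, b=Δ1−h1·(2M1+M2)/6=-67/64
seg 2: a=-3, c=M2/2=201/64, d=(M3−M2)/(6·1)=-295/128, b=Δ2−h2·(2M2+M3)/6=661/128
seg 3: a=3, c=M3/2=-483/128, d=(M4−M3)/(6·2)=161/256, b=Δ3−h3·(2M3+M4)/6=145/32
t_q=3 → seg 1, τ=1; S=-5+-67/64·τ+-9/256·τ²+271/512·τ³=-2843/512

  seg 0: a=-3 b=-125/128 c=0 d=-3/512
  seg 1: a=-5 b=-67/64 c=-9/256 d=271/512
  seg 2: a=-3 b=661/128 c=201/64 d=-295/128
  seg 3: a=3 b=145/32 c=-483/128 d=161/256
S(3) = -2843/512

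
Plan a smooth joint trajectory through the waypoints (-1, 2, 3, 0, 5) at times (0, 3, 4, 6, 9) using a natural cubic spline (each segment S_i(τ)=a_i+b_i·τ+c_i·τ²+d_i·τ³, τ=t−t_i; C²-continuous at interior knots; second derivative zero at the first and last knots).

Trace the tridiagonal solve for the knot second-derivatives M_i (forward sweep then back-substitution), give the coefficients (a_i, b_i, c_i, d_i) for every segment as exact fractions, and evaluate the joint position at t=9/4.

  seg 0: a=-1 b=172/219 c=0 d=47/1971
  seg 1: a=2 b=313/219 c=47/219 d=-47/73
  seg 2: a=3 b=-16/219 c=-376/219 d=293/584
  seg 3: a=0 b=-403/438 c=1133/876 d=-1133/7884
S(9/4) = 4853/4672

Δ: Δ0=1, Δ1=1, Δ2=-3/2, Δ3=5/3
row 1: diag=8, rhs=0; c'=1/8, d'=0
row 2: denom=6−1·1/8=47/8; d'=(-15−1·0)/(47/8)=-120/47
row 3: denom=10−2·16/47=438/47; d'=(19−2·-120/47)/(438/47)=1133/438
back: M3=1133/438
back: M2=-120/47−16/47·1133/438=-752/219
back: M1=0−1/8·-752/219=94/219
M: M0=0, M1=94/219, M2=-752/219, M3=1133/438, M4=0
seg 0: a=-1, c=M0/2=0, d=(M1−M0)/(6·3)=47/1971, b=Δ0−h0·(2M0+M1)/6=172/219
seg 1: a=2, c=M1/2=47/219, d=(M2−M1)/(6·1)=-47/73, b=Δ1−h1·(2M1+M2)/6=313/219
seg 2: a=3, c=M2/2=-376/219, d=(M3−M2)/(6·2)=293/584, b=Δ2−h2·(2M2+M3)/6=-16/219
seg 3: a=0, c=M3/2=1133/876, d=(M4−M3)/(6·3)=-1133/7884, b=Δ3−h3·(2M3+M4)/6=-403/438
t_q=9/4 → seg 0, τ=9/4; S=-1+172/219·τ+0·τ²+47/1971·τ³=4853/4672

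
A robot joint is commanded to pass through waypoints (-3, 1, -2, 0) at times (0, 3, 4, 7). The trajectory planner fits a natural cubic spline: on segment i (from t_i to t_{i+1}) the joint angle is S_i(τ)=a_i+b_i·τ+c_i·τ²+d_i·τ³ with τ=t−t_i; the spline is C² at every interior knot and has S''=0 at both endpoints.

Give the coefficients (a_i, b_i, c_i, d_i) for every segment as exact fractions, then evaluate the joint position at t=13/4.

  seg 0: a=-3 b=199/63 c=0 d=-115/567
  seg 1: a=1 b=-146/63 c=-115/63 d=8/7
  seg 2: a=-2 b=-160/63 c=101/63 d=-101/567
S(13/4) = 109/336

Δ: Δ0=4/3, Δ1=-3, Δ2=2/3
row 1: diag=8, rhs=-26; c'=1/8, d'=-13/4
row 2: denom=8−1·1/8=63/8; d'=(22−1·-13/4)/(63/8)=202/63
back: M2=202/63
back: M1=-13/4−1/8·202/63=-230/63
M: M0=0, M1=-230/63, M2=202/63, M3=0
seg 0: a=-3, c=M0/2=0, d=(M1−M0)/(6·3)=-115/567, b=Δ0−h0·(2M0+M1)/6=199/63
seg 1: a=1, c=M1/2=-115/63, d=(M2−M1)/(6·1)=8/7, b=Δ1−h1·(2M1+M2)/6=-146/63
seg 2: a=-2, c=M2/2=101/63, d=(M3−M2)/(6·3)=-101/567, b=Δ2−h2·(2M2+M3)/6=-160/63
t_q=13/4 → seg 1, τ=1/4; S=1+-146/63·τ+-115/63·τ²+8/7·τ³=109/336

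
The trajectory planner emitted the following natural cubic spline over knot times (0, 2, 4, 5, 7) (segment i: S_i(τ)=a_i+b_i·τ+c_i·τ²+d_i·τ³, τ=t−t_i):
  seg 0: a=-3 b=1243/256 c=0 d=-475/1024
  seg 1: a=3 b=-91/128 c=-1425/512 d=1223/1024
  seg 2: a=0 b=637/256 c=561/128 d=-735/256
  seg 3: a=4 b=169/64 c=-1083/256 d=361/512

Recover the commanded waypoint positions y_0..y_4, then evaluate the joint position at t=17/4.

y_0=-3 y_1=3 y_2=0 y_3=4 y_4=-2
S(17/4) = 13945/16384

y_0 = S_0(0) = a_0 = -3
y_1 = S_1(0) = a_1 = 3
y_2 = S_2(0) = a_2 = 0
y_3 = S_3(0) = a_3 = 4
y_4 = S_3(2) = -2
t_q=17/4 is in segment 2 (τ=1/4); S_2(τ)=13945/16384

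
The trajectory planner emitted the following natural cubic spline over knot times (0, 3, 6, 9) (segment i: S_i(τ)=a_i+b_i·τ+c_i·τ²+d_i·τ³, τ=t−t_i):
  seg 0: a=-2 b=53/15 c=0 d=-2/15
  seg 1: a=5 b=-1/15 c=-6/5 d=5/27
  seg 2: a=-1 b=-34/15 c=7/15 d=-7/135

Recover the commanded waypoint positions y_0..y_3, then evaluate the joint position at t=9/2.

y_0=-2 y_1=5 y_2=-1 y_3=-5
S(9/2) = 113/40

y_0 = S_0(0) = a_0 = -2
y_1 = S_1(0) = a_1 = 5
y_2 = S_2(0) = a_2 = -1
y_3 = S_2(3) = -5
t_q=9/2 is in segment 1 (τ=3/2); S_1(τ)=113/40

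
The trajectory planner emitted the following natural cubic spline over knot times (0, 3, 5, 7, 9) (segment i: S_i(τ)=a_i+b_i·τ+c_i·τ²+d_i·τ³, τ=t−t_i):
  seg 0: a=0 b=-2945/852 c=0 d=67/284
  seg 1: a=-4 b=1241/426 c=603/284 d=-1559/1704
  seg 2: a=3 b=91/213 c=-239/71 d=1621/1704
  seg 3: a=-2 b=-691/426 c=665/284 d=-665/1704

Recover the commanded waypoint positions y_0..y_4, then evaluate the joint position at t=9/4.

y_0=0 y_1=-4 y_2=3 y_3=-2 y_4=1
S(9/4) = -92517/18176

y_0 = S_0(0) = a_0 = 0
y_1 = S_1(0) = a_1 = -4
y_2 = S_2(0) = a_2 = 3
y_3 = S_3(0) = a_3 = -2
y_4 = S_3(2) = 1
t_q=9/4 is in segment 0 (τ=9/4); S_0(τ)=-92517/18176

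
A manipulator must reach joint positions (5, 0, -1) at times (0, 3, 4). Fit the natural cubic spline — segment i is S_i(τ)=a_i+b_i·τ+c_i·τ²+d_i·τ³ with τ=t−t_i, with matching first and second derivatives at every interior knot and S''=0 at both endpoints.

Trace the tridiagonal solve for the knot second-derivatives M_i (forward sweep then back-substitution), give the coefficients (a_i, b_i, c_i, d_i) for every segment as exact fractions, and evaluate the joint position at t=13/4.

Δ: Δ0=-5/3, Δ1=-1
row 1: diag=8, rhs=4; c'=1/8, d'=1/2
back: M1=1/2
M: M0=0, M1=1/2, M2=0
seg 0: a=5, c=M0/2=0, d=(M1−M0)/(6·3)=1/36, b=Δ0−h0·(2M0+M1)/6=-23/12
seg 1: a=0, c=M1/2=1/4, d=(M2−M1)/(6·1)=-1/12, b=Δ1−h1·(2M1+M2)/6=-7/6
t_q=13/4 → seg 1, τ=1/4; S=0+-7/6·τ+1/4·τ²+-1/12·τ³=-71/256

  seg 0: a=5 b=-23/12 c=0 d=1/36
  seg 1: a=0 b=-7/6 c=1/4 d=-1/12
S(13/4) = -71/256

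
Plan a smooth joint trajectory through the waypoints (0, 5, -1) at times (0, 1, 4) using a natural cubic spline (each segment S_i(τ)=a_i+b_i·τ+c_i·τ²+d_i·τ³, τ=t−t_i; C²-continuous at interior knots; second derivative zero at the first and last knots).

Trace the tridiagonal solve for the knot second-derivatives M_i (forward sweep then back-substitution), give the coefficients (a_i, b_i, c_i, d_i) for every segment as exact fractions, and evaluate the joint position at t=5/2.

Δ: Δ0=5, Δ1=-2
row 1: diag=8, rhs=-42; c'=3/8, d'=-21/4
back: M1=-21/4
M: M0=0, M1=-21/4, M2=0
seg 0: a=0, c=M0/2=0, d=(M1−M0)/(6·1)=-7/8, b=Δ0−h0·(2M0+M1)/6=47/8
seg 1: a=5, c=M1/2=-21/8, d=(M2−M1)/(6·3)=7/24, b=Δ1−h1·(2M1+M2)/6=13/4
t_q=5/2 → seg 1, τ=3/2; S=5+13/4·τ+-21/8·τ²+7/24·τ³=317/64

  seg 0: a=0 b=47/8 c=0 d=-7/8
  seg 1: a=5 b=13/4 c=-21/8 d=7/24
S(5/2) = 317/64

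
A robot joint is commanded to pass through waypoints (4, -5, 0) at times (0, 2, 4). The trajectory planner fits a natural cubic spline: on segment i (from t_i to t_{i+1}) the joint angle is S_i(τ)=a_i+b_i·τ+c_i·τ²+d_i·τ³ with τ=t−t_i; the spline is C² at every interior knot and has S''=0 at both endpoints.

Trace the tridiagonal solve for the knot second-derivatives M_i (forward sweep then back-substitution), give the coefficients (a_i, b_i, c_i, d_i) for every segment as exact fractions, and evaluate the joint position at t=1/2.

Δ: Δ0=-9/2, Δ1=5/2
row 1: diag=8, rhs=42; c'=1/4, d'=21/4
back: M1=21/4
M: M0=0, M1=21/4, M2=0
seg 0: a=4, c=M0/2=0, d=(M1−M0)/(6·2)=7/16, b=Δ0−h0·(2M0+M1)/6=-25/4
seg 1: a=-5, c=M1/2=21/8, d=(M2−M1)/(6·2)=-7/16, b=Δ1−h1·(2M1+M2)/6=-1
t_q=1/2 → seg 0, τ=1/2; S=4+-25/4·τ+0·τ²+7/16·τ³=119/128

  seg 0: a=4 b=-25/4 c=0 d=7/16
  seg 1: a=-5 b=-1 c=21/8 d=-7/16
S(1/2) = 119/128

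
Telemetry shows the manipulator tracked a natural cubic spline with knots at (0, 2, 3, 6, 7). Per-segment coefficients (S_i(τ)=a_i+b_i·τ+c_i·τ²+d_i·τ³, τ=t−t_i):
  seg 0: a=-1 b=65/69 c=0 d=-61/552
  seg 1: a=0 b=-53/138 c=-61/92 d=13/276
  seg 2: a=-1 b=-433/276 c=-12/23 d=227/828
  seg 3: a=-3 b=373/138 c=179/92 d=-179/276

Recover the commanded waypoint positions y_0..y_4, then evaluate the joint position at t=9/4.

y_0=-1 y_1=0 y_2=-1 y_3=-3 y_4=1
S(9/4) = -35/256

y_0 = S_0(0) = a_0 = -1
y_1 = S_1(0) = a_1 = 0
y_2 = S_2(0) = a_2 = -1
y_3 = S_3(0) = a_3 = -3
y_4 = S_3(1) = 1
t_q=9/4 is in segment 1 (τ=1/4); S_1(τ)=-35/256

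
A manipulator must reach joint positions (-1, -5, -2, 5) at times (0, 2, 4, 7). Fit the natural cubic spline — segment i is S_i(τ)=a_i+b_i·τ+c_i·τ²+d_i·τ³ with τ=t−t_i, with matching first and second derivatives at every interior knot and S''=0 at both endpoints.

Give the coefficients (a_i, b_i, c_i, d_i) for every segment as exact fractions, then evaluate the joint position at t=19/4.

  seg 0: a=-1 b=-164/57 c=0 d=25/114
  seg 1: a=-5 b=-14/57 c=25/19 d=-101/456
  seg 2: a=-2 b=269/114 c=-1/76 d=1/684
S(19/4) = -1153/4864

Δ: Δ0=-2, Δ1=3/2, Δ2=7/3
row 1: diag=8, rhs=21; c'=1/4, d'=21/8
row 2: denom=10−2·1/4=19/2; d'=(5−2·21/8)/(19/2)=-1/38
back: M2=-1/38
back: M1=21/8−1/4·-1/38=50/19
M: M0=0, M1=50/19, M2=-1/38, M3=0
seg 0: a=-1, c=M0/2=0, d=(M1−M0)/(6·2)=25/114, b=Δ0−h0·(2M0+M1)/6=-164/57
seg 1: a=-5, c=M1/2=25/19, d=(M2−M1)/(6·2)=-101/456, b=Δ1−h1·(2M1+M2)/6=-14/57
seg 2: a=-2, c=M2/2=-1/76, d=(M3−M2)/(6·3)=1/684, b=Δ2−h2·(2M2+M3)/6=269/114
t_q=19/4 → seg 2, τ=3/4; S=-2+269/114·τ+-1/76·τ²+1/684·τ³=-1153/4864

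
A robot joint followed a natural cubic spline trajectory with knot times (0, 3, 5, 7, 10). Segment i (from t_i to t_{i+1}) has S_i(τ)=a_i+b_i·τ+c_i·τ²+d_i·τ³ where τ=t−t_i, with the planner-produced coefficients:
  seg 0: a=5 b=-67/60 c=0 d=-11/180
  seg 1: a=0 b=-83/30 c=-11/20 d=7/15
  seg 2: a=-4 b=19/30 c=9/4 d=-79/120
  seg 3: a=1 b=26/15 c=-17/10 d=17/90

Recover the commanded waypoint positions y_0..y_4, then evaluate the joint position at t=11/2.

y_0 = S_0(0) = a_0 = 5
y_1 = S_1(0) = a_1 = 0
y_2 = S_2(0) = a_2 = -4
y_3 = S_3(0) = a_3 = 1
y_4 = S_3(3) = -4
t_q=11/2 is in segment 2 (τ=1/2); S_2(τ)=-205/64

y_0=5 y_1=0 y_2=-4 y_3=1 y_4=-4
S(11/2) = -205/64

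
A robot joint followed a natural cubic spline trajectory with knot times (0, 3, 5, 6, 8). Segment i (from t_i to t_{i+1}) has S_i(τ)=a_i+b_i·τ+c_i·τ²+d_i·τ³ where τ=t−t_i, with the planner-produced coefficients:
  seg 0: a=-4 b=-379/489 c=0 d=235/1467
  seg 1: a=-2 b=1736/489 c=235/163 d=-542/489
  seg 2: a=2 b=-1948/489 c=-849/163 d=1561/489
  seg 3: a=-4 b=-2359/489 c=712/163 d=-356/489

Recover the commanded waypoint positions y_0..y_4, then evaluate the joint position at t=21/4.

y_0 = S_0(0) = a_0 = -4
y_1 = S_1(0) = a_1 = -2
y_2 = S_2(0) = a_2 = 2
y_3 = S_3(0) = a_3 = -4
y_4 = S_3(2) = -2
t_q=21/4 is in segment 2 (τ=1/4); S_2(τ)=7599/10432

y_0=-4 y_1=-2 y_2=2 y_3=-4 y_4=-2
S(21/4) = 7599/10432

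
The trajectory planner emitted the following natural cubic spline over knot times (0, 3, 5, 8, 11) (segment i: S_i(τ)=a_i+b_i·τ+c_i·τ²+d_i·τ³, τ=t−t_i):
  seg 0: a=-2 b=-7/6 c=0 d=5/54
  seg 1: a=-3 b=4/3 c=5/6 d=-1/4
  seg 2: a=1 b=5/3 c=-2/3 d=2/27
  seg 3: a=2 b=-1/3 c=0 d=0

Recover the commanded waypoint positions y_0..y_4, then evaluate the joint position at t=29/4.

y_0=-2 y_1=-3 y_2=1 y_3=2 y_4=1
S(29/4) = 71/32

y_0 = S_0(0) = a_0 = -2
y_1 = S_1(0) = a_1 = -3
y_2 = S_2(0) = a_2 = 1
y_3 = S_3(0) = a_3 = 2
y_4 = S_3(3) = 1
t_q=29/4 is in segment 2 (τ=9/4); S_2(τ)=71/32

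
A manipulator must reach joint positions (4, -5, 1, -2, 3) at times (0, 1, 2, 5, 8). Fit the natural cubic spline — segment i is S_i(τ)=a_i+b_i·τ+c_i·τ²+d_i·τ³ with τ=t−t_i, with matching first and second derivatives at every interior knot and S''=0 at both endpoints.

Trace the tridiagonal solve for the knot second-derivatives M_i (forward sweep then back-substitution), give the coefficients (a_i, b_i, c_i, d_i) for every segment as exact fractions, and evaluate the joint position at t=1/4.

  seg 0: a=4 b=-4421/336 c=0 d=1397/336
  seg 1: a=-5 b=-115/168 c=1397/112 d=-1945/336
  seg 2: a=1 b=331/48 c=-137/28 d=2279/3024
  seg 3: a=-2 b=-355/168 c=635/336 d=-635/3024
S(1/4) = 5559/7168

Δ: Δ0=-9, Δ1=6, Δ2=-1, Δ3=5/3
row 1: diag=4, rhs=90; c'=1/4, d'=45/2
row 2: denom=8−1·1/4=31/4; d'=(-42−1·45/2)/(31/4)=-258/31
row 3: denom=12−3·12/31=336/31; d'=(16−3·-258/31)/(336/31)=635/168
back: M3=635/168
back: M2=-258/31−12/31·635/168=-137/14
back: M1=45/2−1/4·-137/14=1397/56
M: M0=0, M1=1397/56, M2=-137/14, M3=635/168, M4=0
seg 0: a=4, c=M0/2=0, d=(M1−M0)/(6·1)=1397/336, b=Δ0−h0·(2M0+M1)/6=-4421/336
seg 1: a=-5, c=M1/2=1397/112, d=(M2−M1)/(6·1)=-1945/336, b=Δ1−h1·(2M1+M2)/6=-115/168
seg 2: a=1, c=M2/2=-137/28, d=(M3−M2)/(6·3)=2279/3024, b=Δ2−h2·(2M2+M3)/6=331/48
seg 3: a=-2, c=M3/2=635/336, d=(M4−M3)/(6·3)=-635/3024, b=Δ3−h3·(2M3+M4)/6=-355/168
t_q=1/4 → seg 0, τ=1/4; S=4+-4421/336·τ+0·τ²+1397/336·τ³=5559/7168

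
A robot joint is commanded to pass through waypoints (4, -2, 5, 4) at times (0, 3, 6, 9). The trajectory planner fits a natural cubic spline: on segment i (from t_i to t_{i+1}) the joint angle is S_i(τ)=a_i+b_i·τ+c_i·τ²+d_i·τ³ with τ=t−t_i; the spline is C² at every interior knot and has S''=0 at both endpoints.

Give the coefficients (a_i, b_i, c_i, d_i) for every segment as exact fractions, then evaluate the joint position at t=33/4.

Δ: Δ0=-2, Δ1=7/3, Δ2=-1/3
row 1: diag=12, rhs=26; c'=1/4, d'=13/6
row 2: denom=12−3·1/4=45/4; d'=(-16−3·13/6)/(45/4)=-2
back: M2=-2
back: M1=13/6−1/4·-2=8/3
M: M0=0, M1=8/3, M2=-2, M3=0
seg 0: a=4, c=M0/2=0, d=(M1−M0)/(6·3)=4/27, b=Δ0−h0·(2M0+M1)/6=-10/3
seg 1: a=-2, c=M1/2=4/3, d=(M2−M1)/(6·3)=-7/27, b=Δ1−h1·(2M1+M2)/6=2/3
seg 2: a=5, c=M2/2=-1, d=(M3−M2)/(6·3)=1/9, b=Δ2−h2·(2M2+M3)/6=5/3
t_q=33/4 → seg 2, τ=9/4; S=5+5/3·τ+-1·τ²+1/9·τ³=317/64

  seg 0: a=4 b=-10/3 c=0 d=4/27
  seg 1: a=-2 b=2/3 c=4/3 d=-7/27
  seg 2: a=5 b=5/3 c=-1 d=1/9
S(33/4) = 317/64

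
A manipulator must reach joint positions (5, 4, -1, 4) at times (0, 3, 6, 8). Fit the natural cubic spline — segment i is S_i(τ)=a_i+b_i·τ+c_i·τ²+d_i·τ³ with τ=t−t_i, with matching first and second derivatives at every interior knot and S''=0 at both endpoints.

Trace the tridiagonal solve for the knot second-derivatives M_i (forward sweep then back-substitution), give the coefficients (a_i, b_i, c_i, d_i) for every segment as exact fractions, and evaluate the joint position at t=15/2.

  seg 0: a=5 b=27/74 c=0 d=-155/1998
  seg 1: a=4 b=-64/37 c=-155/222 d=479/1998
  seg 2: a=-1 b=41/74 c=54/37 d=-9/37
S(15/2) = 679/296

Δ: Δ0=-1/3, Δ1=-5/3, Δ2=5/2
row 1: diag=12, rhs=-8; c'=1/4, d'=-2/3
row 2: denom=10−3·1/4=37/4; d'=(25−3·-2/3)/(37/4)=108/37
back: M2=108/37
back: M1=-2/3−1/4·108/37=-155/111
M: M0=0, M1=-155/111, M2=108/37, M3=0
seg 0: a=5, c=M0/2=0, d=(M1−M0)/(6·3)=-155/1998, b=Δ0−h0·(2M0+M1)/6=27/74
seg 1: a=4, c=M1/2=-155/222, d=(M2−M1)/(6·3)=479/1998, b=Δ1−h1·(2M1+M2)/6=-64/37
seg 2: a=-1, c=M2/2=54/37, d=(M3−M2)/(6·2)=-9/37, b=Δ2−h2·(2M2+M3)/6=41/74
t_q=15/2 → seg 2, τ=3/2; S=-1+41/74·τ+54/37·τ²+-9/37·τ³=679/296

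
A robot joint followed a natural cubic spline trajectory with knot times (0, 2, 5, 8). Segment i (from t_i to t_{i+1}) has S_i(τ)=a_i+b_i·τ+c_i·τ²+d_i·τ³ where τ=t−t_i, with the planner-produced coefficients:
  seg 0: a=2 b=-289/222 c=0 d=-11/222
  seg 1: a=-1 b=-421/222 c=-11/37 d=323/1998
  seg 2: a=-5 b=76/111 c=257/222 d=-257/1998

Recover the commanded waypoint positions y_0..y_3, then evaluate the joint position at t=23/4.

y_0 = S_0(0) = a_0 = 2
y_1 = S_1(0) = a_1 = -1
y_2 = S_2(0) = a_2 = -5
y_3 = S_2(3) = 4
t_q=23/4 is in segment 2 (τ=3/4); S_2(τ)=-18421/4736

y_0=2 y_1=-1 y_2=-5 y_3=4
S(23/4) = -18421/4736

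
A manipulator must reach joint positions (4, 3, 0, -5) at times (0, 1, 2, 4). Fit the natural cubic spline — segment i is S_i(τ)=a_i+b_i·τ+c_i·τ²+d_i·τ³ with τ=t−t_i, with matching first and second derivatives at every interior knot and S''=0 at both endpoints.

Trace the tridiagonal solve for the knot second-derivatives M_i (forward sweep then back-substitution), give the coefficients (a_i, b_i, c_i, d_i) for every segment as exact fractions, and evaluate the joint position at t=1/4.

Δ: Δ0=-1, Δ1=-3, Δ2=-5/2
row 1: diag=4, rhs=-12; c'=1/4, d'=-3
row 2: denom=6−1·1/4=23/4; d'=(3−1·-3)/(23/4)=24/23
back: M2=24/23
back: M1=-3−1/4·24/23=-75/23
M: M0=0, M1=-75/23, M2=24/23, M3=0
seg 0: a=4, c=M0/2=0, d=(M1−M0)/(6·1)=-25/46, b=Δ0−h0·(2M0+M1)/6=-21/46
seg 1: a=3, c=M1/2=-75/46, d=(M2−M1)/(6·1)=33/46, b=Δ1−h1·(2M1+M2)/6=-48/23
seg 2: a=0, c=M2/2=12/23, d=(M3−M2)/(6·2)=-2/23, b=Δ2−h2·(2M2+M3)/6=-147/46
t_q=1/4 → seg 0, τ=1/4; S=4+-21/46·τ+0·τ²+-25/46·τ³=11415/2944

  seg 0: a=4 b=-21/46 c=0 d=-25/46
  seg 1: a=3 b=-48/23 c=-75/46 d=33/46
  seg 2: a=0 b=-147/46 c=12/23 d=-2/23
S(1/4) = 11415/2944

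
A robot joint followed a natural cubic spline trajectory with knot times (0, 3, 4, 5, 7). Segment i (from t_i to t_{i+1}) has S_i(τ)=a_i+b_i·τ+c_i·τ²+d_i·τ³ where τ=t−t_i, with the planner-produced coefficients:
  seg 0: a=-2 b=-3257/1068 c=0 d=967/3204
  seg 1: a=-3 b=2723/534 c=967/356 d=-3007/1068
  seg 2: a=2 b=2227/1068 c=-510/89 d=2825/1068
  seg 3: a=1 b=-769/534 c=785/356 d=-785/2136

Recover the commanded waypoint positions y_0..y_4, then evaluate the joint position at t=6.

y_0=-2 y_1=-3 y_2=2 y_3=1 y_4=4
S(6) = 995/712

y_0 = S_0(0) = a_0 = -2
y_1 = S_1(0) = a_1 = -3
y_2 = S_2(0) = a_2 = 2
y_3 = S_3(0) = a_3 = 1
y_4 = S_3(2) = 4
t_q=6 is in segment 3 (τ=1); S_3(τ)=995/712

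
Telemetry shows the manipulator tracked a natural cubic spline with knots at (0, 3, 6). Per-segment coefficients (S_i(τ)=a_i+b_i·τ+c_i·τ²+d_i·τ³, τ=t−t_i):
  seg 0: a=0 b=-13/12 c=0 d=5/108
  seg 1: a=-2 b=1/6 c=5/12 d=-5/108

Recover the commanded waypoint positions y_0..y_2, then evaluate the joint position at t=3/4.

y_0=0 y_1=-2 y_2=1
S(3/4) = -203/256

y_0 = S_0(0) = a_0 = 0
y_1 = S_1(0) = a_1 = -2
y_2 = S_1(3) = 1
t_q=3/4 is in segment 0 (τ=3/4); S_0(τ)=-203/256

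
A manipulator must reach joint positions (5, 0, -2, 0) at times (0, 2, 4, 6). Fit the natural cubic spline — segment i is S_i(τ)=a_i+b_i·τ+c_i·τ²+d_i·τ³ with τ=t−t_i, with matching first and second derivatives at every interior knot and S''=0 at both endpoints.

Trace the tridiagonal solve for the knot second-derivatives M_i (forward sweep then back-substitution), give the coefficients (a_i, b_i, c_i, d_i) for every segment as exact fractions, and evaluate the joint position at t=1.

Δ: Δ0=-5/2, Δ1=-1, Δ2=1
row 1: diag=8, rhs=9; c'=1/4, d'=9/8
row 2: denom=8−2·1/4=15/2; d'=(12−2·9/8)/(15/2)=13/10
back: M2=13/10
back: M1=9/8−1/4·13/10=4/5
M: M0=0, M1=4/5, M2=13/10, M3=0
seg 0: a=5, c=M0/2=0, d=(M1−M0)/(6·2)=1/15, b=Δ0−h0·(2M0+M1)/6=-83/30
seg 1: a=0, c=M1/2=2/5, d=(M2−M1)/(6·2)=1/24, b=Δ1−h1·(2M1+M2)/6=-59/30
seg 2: a=-2, c=M2/2=13/20, d=(M3−M2)/(6·2)=-13/120, b=Δ2−h2·(2M2+M3)/6=2/15
t_q=1 → seg 0, τ=1; S=5+-83/30·τ+0·τ²+1/15·τ³=23/10

  seg 0: a=5 b=-83/30 c=0 d=1/15
  seg 1: a=0 b=-59/30 c=2/5 d=1/24
  seg 2: a=-2 b=2/15 c=13/20 d=-13/120
S(1) = 23/10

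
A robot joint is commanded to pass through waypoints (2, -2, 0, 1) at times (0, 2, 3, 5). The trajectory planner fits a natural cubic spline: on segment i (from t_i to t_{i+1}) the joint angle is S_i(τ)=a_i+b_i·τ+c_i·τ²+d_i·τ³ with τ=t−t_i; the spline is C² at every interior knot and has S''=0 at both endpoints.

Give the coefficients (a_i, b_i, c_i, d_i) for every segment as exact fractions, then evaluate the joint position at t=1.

Δ: Δ0=-2, Δ1=2, Δ2=1/2
row 1: diag=6, rhs=24; c'=1/6, d'=4
row 2: denom=6−1·1/6=35/6; d'=(-9−1·4)/(35/6)=-78/35
back: M2=-78/35
back: M1=4−1/6·-78/35=153/35
M: M0=0, M1=153/35, M2=-78/35, M3=0
seg 0: a=2, c=M0/2=0, d=(M1−M0)/(6·2)=51/140, b=Δ0−h0·(2M0+M1)/6=-121/35
seg 1: a=-2, c=M1/2=153/70, d=(M2−M1)/(6·1)=-11/10, b=Δ1−h1·(2M1+M2)/6=32/35
seg 2: a=0, c=M2/2=-39/35, d=(M3−M2)/(6·2)=13/70, b=Δ2−h2·(2M2+M3)/6=139/70
t_q=1 → seg 0, τ=1; S=2+-121/35·τ+0·τ²+51/140·τ³=-153/140

  seg 0: a=2 b=-121/35 c=0 d=51/140
  seg 1: a=-2 b=32/35 c=153/70 d=-11/10
  seg 2: a=0 b=139/70 c=-39/35 d=13/70
S(1) = -153/140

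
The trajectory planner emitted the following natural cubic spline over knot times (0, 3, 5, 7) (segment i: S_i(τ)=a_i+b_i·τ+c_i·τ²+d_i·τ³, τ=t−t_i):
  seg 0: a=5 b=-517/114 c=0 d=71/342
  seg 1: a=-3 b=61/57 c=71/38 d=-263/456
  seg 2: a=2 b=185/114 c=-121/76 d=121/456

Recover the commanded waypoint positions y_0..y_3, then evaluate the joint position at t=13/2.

y_0 = S_0(0) = a_0 = 5
y_1 = S_1(0) = a_1 = -3
y_2 = S_2(0) = a_2 = 2
y_3 = S_2(2) = 1
t_q=13/2 is in segment 2 (τ=3/2); S_2(τ)=2125/1216

y_0=5 y_1=-3 y_2=2 y_3=1
S(13/2) = 2125/1216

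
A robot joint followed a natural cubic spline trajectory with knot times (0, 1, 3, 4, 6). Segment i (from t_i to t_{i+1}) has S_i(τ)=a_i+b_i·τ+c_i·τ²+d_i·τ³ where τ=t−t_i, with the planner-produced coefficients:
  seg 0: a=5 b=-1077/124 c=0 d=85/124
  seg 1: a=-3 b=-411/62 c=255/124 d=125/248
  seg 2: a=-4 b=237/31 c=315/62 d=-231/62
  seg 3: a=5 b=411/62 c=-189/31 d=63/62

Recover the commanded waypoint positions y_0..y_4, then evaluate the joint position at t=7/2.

y_0=5 y_1=-3 y_2=-4 y_3=5 y_4=2
S(7/2) = 311/496

y_0 = S_0(0) = a_0 = 5
y_1 = S_1(0) = a_1 = -3
y_2 = S_2(0) = a_2 = -4
y_3 = S_3(0) = a_3 = 5
y_4 = S_3(2) = 2
t_q=7/2 is in segment 2 (τ=1/2); S_2(τ)=311/496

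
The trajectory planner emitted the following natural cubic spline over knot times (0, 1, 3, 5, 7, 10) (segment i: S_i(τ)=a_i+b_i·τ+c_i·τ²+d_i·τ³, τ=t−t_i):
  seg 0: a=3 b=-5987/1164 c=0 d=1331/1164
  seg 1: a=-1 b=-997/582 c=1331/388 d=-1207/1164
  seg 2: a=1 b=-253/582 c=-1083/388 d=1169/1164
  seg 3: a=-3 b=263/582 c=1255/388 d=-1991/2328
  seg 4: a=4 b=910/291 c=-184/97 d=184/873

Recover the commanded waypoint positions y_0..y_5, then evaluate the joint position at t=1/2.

y_0=3 y_1=-1 y_2=1 y_3=-3 y_4=4 y_5=2
S(1/2) = 1773/3104

y_0 = S_0(0) = a_0 = 3
y_1 = S_1(0) = a_1 = -1
y_2 = S_2(0) = a_2 = 1
y_3 = S_3(0) = a_3 = -3
y_4 = S_4(0) = a_4 = 4
y_5 = S_4(3) = 2
t_q=1/2 is in segment 0 (τ=1/2); S_0(τ)=1773/3104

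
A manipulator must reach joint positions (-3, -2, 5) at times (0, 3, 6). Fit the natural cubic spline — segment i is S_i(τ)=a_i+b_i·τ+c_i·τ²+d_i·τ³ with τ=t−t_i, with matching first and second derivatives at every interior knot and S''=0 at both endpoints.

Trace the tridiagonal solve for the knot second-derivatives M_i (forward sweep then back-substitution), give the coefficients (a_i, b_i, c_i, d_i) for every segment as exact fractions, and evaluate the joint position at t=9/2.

  seg 0: a=-3 b=-1/6 c=0 d=1/18
  seg 1: a=-2 b=4/3 c=1/2 d=-1/18
S(9/2) = 15/16

Δ: Δ0=1/3, Δ1=7/3
row 1: diag=12, rhs=12; c'=1/4, d'=1
back: M1=1
M: M0=0, M1=1, M2=0
seg 0: a=-3, c=M0/2=0, d=(M1−M0)/(6·3)=1/18, b=Δ0−h0·(2M0+M1)/6=-1/6
seg 1: a=-2, c=M1/2=1/2, d=(M2−M1)/(6·3)=-1/18, b=Δ1−h1·(2M1+M2)/6=4/3
t_q=9/2 → seg 1, τ=3/2; S=-2+4/3·τ+1/2·τ²+-1/18·τ³=15/16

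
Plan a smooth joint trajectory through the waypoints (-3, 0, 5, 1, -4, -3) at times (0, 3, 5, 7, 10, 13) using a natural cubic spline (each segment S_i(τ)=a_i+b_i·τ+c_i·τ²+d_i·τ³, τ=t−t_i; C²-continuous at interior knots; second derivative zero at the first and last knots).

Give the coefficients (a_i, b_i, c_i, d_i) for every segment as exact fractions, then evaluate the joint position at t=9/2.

  seg 0: a=-3 b=401/2652 c=0 d=2251/23868
  seg 1: a=0 b=3577/1326 c=2251/2652 d=-2513/5304
  seg 2: a=5 b=90/221 c=-1322/663 d=262/663
  seg 3: a=1 b=-1874/663 c=250/663 d=19/5967
  seg 4: a=-4 b=-317/663 c=269/663 d=-269/5967
S(9/2) = 61627/14144

Δ: Δ0=1, Δ1=5/2, Δ2=-2, Δ3=-5/3, Δ4=1/3
row 1: diag=10, rhs=9; c'=1/5, d'=9/10
row 2: denom=8−2·1/5=38/5; d'=(-27−2·9/10)/(38/5)=-72/19
row 3: denom=10−2·5/19=180/19; d'=(2−2·-72/19)/(180/19)=91/90
row 4: denom=12−3·19/60=221/20; d'=(12−3·91/90)/(221/20)=538/663
back: M4=538/663
back: M3=91/90−19/60·538/663=500/663
back: M2=-72/19−5/19·500/663=-2644/663
back: M1=9/10−1/5·-2644/663=2251/1326
M: M0=0, M1=2251/1326, M2=-2644/663, M3=500/663, M4=538/663, M5=0
seg 0: a=-3, c=M0/2=0, d=(M1−M0)/(6·3)=2251/23868, b=Δ0−h0·(2M0+M1)/6=401/2652
seg 1: a=0, c=M1/2=2251/2652, d=(M2−M1)/(6·2)=-2513/5304, b=Δ1−h1·(2M1+M2)/6=3577/1326
seg 2: a=5, c=M2/2=-1322/663, d=(M3−M2)/(6·2)=262/663, b=Δ2−h2·(2M2+M3)/6=90/221
seg 3: a=1, c=M3/2=250/663, d=(M4−M3)/(6·3)=19/5967, b=Δ3−h3·(2M3+M4)/6=-1874/663
seg 4: a=-4, c=M4/2=269/663, d=(M5−M4)/(6·3)=-269/5967, b=Δ4−h4·(2M4+M5)/6=-317/663
t_q=9/2 → seg 1, τ=3/2; S=0+3577/1326·τ+2251/2652·τ²+-2513/5304·τ³=61627/14144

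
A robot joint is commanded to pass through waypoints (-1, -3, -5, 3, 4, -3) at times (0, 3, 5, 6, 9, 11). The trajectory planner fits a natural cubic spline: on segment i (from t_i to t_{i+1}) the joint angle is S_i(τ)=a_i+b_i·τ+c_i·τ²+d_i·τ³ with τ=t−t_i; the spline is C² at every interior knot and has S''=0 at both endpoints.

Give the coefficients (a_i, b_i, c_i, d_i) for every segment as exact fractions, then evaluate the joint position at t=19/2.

  seg 0: a=-1 b=121/228 c=0 d=-91/684
  seg 1: a=-3 b=-349/114 c=-91/76 d=127/114
  seg 2: a=-5 b=629/114 c=417/76 d=-685/228
  seg 3: a=3 b=1705/228 c=-67/19 d=29/76
  seg 4: a=4 b=-385/114 c=-7/76 d=7/456
S(19/2) = 2785/1216

Δ: Δ0=-2/3, Δ1=-1, Δ2=8, Δ3=1/3, Δ4=-7/2
row 1: diag=10, rhs=-2; c'=1/5, d'=-1/5
row 2: denom=6−2·1/5=28/5; d'=(54−2·-1/5)/(28/5)=68/7
row 3: denom=8−1·5/28=219/28; d'=(-46−1·68/7)/(219/28)=-520/73
row 4: denom=10−3·28/73=646/73; d'=(-23−3·-520/73)/(646/73)=-7/38
back: M4=-7/38
back: M3=-520/73−28/73·-7/38=-134/19
back: M2=68/7−5/28·-134/19=417/38
back: M1=-1/5−1/5·417/38=-91/38
M: M0=0, M1=-91/38, M2=417/38, M3=-134/19, M4=-7/38, M5=0
seg 0: a=-1, c=M0/2=0, d=(M1−M0)/(6·3)=-91/684, b=Δ0−h0·(2M0+M1)/6=121/228
seg 1: a=-3, c=M1/2=-91/76, d=(M2−M1)/(6·2)=127/114, b=Δ1−h1·(2M1+M2)/6=-349/114
seg 2: a=-5, c=M2/2=417/76, d=(M3−M2)/(6·1)=-685/228, b=Δ2−h2·(2M2+M3)/6=629/114
seg 3: a=3, c=M3/2=-67/19, d=(M4−M3)/(6·3)=29/76, b=Δ3−h3·(2M3+M4)/6=1705/228
seg 4: a=4, c=M4/2=-7/76, d=(M5−M4)/(6·2)=7/456, b=Δ4−h4·(2M4+M5)/6=-385/114
t_q=19/2 → seg 4, τ=1/2; S=4+-385/114·τ+-7/76·τ²+7/456·τ³=2785/1216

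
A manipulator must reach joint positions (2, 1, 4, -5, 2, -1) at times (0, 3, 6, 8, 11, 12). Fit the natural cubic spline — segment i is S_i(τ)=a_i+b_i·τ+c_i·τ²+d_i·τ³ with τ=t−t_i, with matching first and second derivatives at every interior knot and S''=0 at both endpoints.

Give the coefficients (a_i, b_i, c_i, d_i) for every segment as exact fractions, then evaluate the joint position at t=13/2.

  seg 0: a=2 b=-6665/4998 c=0 d=4999/44982
  seg 1: a=1 b=4166/2499 c=4999/4998 d=-18331/44982
  seg 2: a=4 b=-2381/714 c=-2222/833 d=2605/2499
  seg 3: a=-5 b=-7475/4998 c=2988/833 d=-11549/14994
  seg 4: a=2 b=-1924/2499 c=-5573/1666 d=5573/4998
S(13/2) = 11969/6664

Δ: Δ0=-1/3, Δ1=1, Δ2=-9/2, Δ3=7/3, Δ4=-3
row 1: diag=12, rhs=8; c'=1/4, d'=2/3
row 2: denom=10−3·1/4=37/4; d'=(-33−3·2/3)/(37/4)=-140/37
row 3: denom=10−2·8/37=354/37; d'=(41−2·-140/37)/(354/37)=599/118
row 4: denom=8−3·37/118=833/118; d'=(-32−3·599/118)/(833/118)=-5573/833
back: M4=-5573/833
back: M3=599/118−37/118·-5573/833=5976/833
back: M2=-140/37−8/37·5976/833=-4444/833
back: M1=2/3−1/4·-4444/833=4999/2499
M: M0=0, M1=4999/2499, M2=-4444/833, M3=5976/833, M4=-5573/833, M5=0
seg 0: a=2, c=M0/2=0, d=(M1−M0)/(6·3)=4999/44982, b=Δ0−h0·(2M0+M1)/6=-6665/4998
seg 1: a=1, c=M1/2=4999/4998, d=(M2−M1)/(6·3)=-18331/44982, b=Δ1−h1·(2M1+M2)/6=4166/2499
seg 2: a=4, c=M2/2=-2222/833, d=(M3−M2)/(6·2)=2605/2499, b=Δ2−h2·(2M2+M3)/6=-2381/714
seg 3: a=-5, c=M3/2=2988/833, d=(M4−M3)/(6·3)=-11549/14994, b=Δ3−h3·(2M3+M4)/6=-7475/4998
seg 4: a=2, c=M4/2=-5573/1666, d=(M5−M4)/(6·1)=5573/4998, b=Δ4−h4·(2M4+M5)/6=-1924/2499
t_q=13/2 → seg 2, τ=1/2; S=4+-2381/714·τ+-2222/833·τ²+2605/2499·τ³=11969/6664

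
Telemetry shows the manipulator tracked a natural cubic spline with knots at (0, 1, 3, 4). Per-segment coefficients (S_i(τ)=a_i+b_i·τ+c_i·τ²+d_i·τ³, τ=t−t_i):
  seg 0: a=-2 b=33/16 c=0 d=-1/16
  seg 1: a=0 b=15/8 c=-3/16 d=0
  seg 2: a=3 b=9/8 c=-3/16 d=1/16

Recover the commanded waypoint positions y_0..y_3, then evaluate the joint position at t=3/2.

y_0 = S_0(0) = a_0 = -2
y_1 = S_1(0) = a_1 = 0
y_2 = S_2(0) = a_2 = 3
y_3 = S_2(1) = 4
t_q=3/2 is in segment 1 (τ=1/2); S_1(τ)=57/64

y_0=-2 y_1=0 y_2=3 y_3=4
S(3/2) = 57/64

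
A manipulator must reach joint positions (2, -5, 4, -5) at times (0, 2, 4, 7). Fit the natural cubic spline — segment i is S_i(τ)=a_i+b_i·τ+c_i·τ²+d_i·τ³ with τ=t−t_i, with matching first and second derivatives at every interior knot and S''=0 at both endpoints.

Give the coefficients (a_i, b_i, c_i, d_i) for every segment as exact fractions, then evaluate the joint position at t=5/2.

  seg 0: a=2 b=-6 c=0 d=5/8
  seg 1: a=-5 b=3/2 c=15/4 d=-9/8
  seg 2: a=4 b=3 c=-3 d=1/3
S(5/2) = -221/64

Δ: Δ0=-7/2, Δ1=9/2, Δ2=-3
row 1: diag=8, rhs=48; c'=1/4, d'=6
row 2: denom=10−2·1/4=19/2; d'=(-45−2·6)/(19/2)=-6
back: M2=-6
back: M1=6−1/4·-6=15/2
M: M0=0, M1=15/2, M2=-6, M3=0
seg 0: a=2, c=M0/2=0, d=(M1−M0)/(6·2)=5/8, b=Δ0−h0·(2M0+M1)/6=-6
seg 1: a=-5, c=M1/2=15/4, d=(M2−M1)/(6·2)=-9/8, b=Δ1−h1·(2M1+M2)/6=3/2
seg 2: a=4, c=M2/2=-3, d=(M3−M2)/(6·3)=1/3, b=Δ2−h2·(2M2+M3)/6=3
t_q=5/2 → seg 1, τ=1/2; S=-5+3/2·τ+15/4·τ²+-9/8·τ³=-221/64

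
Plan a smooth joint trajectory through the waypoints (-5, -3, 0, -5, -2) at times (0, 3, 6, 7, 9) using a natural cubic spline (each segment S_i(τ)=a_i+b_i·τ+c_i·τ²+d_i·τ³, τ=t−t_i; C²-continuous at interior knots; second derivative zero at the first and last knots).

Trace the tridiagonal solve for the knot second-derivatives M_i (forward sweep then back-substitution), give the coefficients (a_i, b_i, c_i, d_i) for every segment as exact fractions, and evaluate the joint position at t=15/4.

  seg 0: a=-5 b=-179/1020 c=0 d=859/9180
  seg 1: a=-3 b=1199/510 c=859/1020 d=-791/1836
  seg 2: a=0 b=-4313/1020 c=-258/85 d=2309/1020
  seg 3: a=-5 b=-1789/510 c=1277/340 d=-1277/2040
S(15/4) = -20559/21760

Δ: Δ0=2/3, Δ1=1, Δ2=-5, Δ3=3/2
row 1: diag=12, rhs=2; c'=1/4, d'=1/6
row 2: denom=8−3·1/4=29/4; d'=(-36−3·1/6)/(29/4)=-146/29
row 3: denom=6−1·4/29=170/29; d'=(39−1·-146/29)/(170/29)=1277/170
back: M3=1277/170
back: M2=-146/29−4/29·1277/170=-516/85
back: M1=1/6−1/4·-516/85=859/510
M: M0=0, M1=859/510, M2=-516/85, M3=1277/170, M4=0
seg 0: a=-5, c=M0/2=0, d=(M1−M0)/(6·3)=859/9180, b=Δ0−h0·(2M0+M1)/6=-179/1020
seg 1: a=-3, c=M1/2=859/1020, d=(M2−M1)/(6·3)=-791/1836, b=Δ1−h1·(2M1+M2)/6=1199/510
seg 2: a=0, c=M2/2=-258/85, d=(M3−M2)/(6·1)=2309/1020, b=Δ2−h2·(2M2+M3)/6=-4313/1020
seg 3: a=-5, c=M3/2=1277/340, d=(M4−M3)/(6·2)=-1277/2040, b=Δ3−h3·(2M3+M4)/6=-1789/510
t_q=15/4 → seg 1, τ=3/4; S=-3+1199/510·τ+859/1020·τ²+-791/1836·τ³=-20559/21760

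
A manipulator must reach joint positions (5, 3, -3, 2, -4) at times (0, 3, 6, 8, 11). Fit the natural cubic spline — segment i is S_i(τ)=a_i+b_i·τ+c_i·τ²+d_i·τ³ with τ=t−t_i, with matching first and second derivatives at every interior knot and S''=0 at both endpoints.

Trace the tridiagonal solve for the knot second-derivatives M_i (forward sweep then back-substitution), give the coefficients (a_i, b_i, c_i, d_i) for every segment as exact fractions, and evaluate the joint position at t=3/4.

Δ: Δ0=-2/3, Δ1=-2, Δ2=5/2, Δ3=-2
row 1: diag=12, rhs=-8; c'=1/4, d'=-2/3
row 2: denom=10−3·1/4=37/4; d'=(27−3·-2/3)/(37/4)=116/37
row 3: denom=10−2·8/37=354/37; d'=(-27−2·116/37)/(354/37)=-1231/354
back: M3=-1231/354
back: M2=116/37−8/37·-1231/354=688/177
back: M1=-2/3−1/4·688/177=-290/177
M: M0=0, M1=-290/177, M2=688/177, M3=-1231/354, M4=0
seg 0: a=5, c=M0/2=0, d=(M1−M0)/(6·3)=-145/1593, b=Δ0−h0·(2M0+M1)/6=9/59
seg 1: a=3, c=M1/2=-145/177, d=(M2−M1)/(6·3)=163/531, b=Δ1−h1·(2M1+M2)/6=-136/59
seg 2: a=-3, c=M2/2=344/177, d=(M3−M2)/(6·2)=-869/1416, b=Δ2−h2·(2M2+M3)/6=63/59
seg 3: a=2, c=M3/2=-1231/708, d=(M4−M3)/(6·3)=1231/6372, b=Δ3−h3·(2M3+M4)/6=523/354
t_q=3/4 → seg 0, τ=3/4; S=5+9/59·τ+0·τ²+-145/1593·τ³=19167/3776

  seg 0: a=5 b=9/59 c=0 d=-145/1593
  seg 1: a=3 b=-136/59 c=-145/177 d=163/531
  seg 2: a=-3 b=63/59 c=344/177 d=-869/1416
  seg 3: a=2 b=523/354 c=-1231/708 d=1231/6372
S(3/4) = 19167/3776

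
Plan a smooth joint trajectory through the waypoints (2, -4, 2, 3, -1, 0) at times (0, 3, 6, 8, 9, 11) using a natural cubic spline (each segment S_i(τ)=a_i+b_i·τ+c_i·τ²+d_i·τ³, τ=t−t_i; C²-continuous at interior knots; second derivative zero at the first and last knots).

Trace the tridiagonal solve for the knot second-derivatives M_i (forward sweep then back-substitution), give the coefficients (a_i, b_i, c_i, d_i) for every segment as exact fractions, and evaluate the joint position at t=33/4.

  seg 0: a=2 b=-7341/2398 c=0 d=2545/21582
  seg 1: a=-4 b=147/1199 c=2545/2398 d=-3133/21582
  seg 2: a=2 b=6165/2398 c=-294/1199 d=-1895/4796
  seg 3: a=3 b=-687/218 c=-6273/2398 d=2119/1199
  seg 4: a=-1 b=-7389/2398 c=6441/2398 d=-2147/4796
S(33/4) = 159325/76736

Δ: Δ0=-2, Δ1=2, Δ2=1/2, Δ3=-4, Δ4=1/2
row 1: diag=12, rhs=24; c'=1/4, d'=2
row 2: denom=10−3·1/4=37/4; d'=(-9−3·2)/(37/4)=-60/37
row 3: denom=6−2·8/37=206/37; d'=(-27−2·-60/37)/(206/37)=-879/206
row 4: denom=6−1·37/206=1199/206; d'=(27−1·-879/206)/(1199/206)=6441/1199
back: M4=6441/1199
back: M3=-879/206−37/206·6441/1199=-6273/1199
back: M2=-60/37−8/37·-6273/1199=-588/1199
back: M1=2−1/4·-588/1199=2545/1199
M: M0=0, M1=2545/1199, M2=-588/1199, M3=-6273/1199, M4=6441/1199, M5=0
seg 0: a=2, c=M0/2=0, d=(M1−M0)/(6·3)=2545/21582, b=Δ0−h0·(2M0+M1)/6=-7341/2398
seg 1: a=-4, c=M1/2=2545/2398, d=(M2−M1)/(6·3)=-3133/21582, b=Δ1−h1·(2M1+M2)/6=147/1199
seg 2: a=2, c=M2/2=-294/1199, d=(M3−M2)/(6·2)=-1895/4796, b=Δ2−h2·(2M2+M3)/6=6165/2398
seg 3: a=3, c=M3/2=-6273/2398, d=(M4−M3)/(6·1)=2119/1199, b=Δ3−h3·(2M3+M4)/6=-687/218
seg 4: a=-1, c=M4/2=6441/2398, d=(M5−M4)/(6·2)=-2147/4796, b=Δ4−h4·(2M4+M5)/6=-7389/2398
t_q=33/4 → seg 3, τ=1/4; S=3+-687/218·τ+-6273/2398·τ²+2119/1199·τ³=159325/76736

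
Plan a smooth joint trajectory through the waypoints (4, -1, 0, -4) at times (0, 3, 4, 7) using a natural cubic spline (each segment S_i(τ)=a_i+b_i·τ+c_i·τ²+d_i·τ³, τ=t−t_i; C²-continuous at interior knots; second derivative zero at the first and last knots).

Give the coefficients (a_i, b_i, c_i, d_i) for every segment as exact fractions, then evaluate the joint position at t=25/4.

  seg 0: a=4 b=-176/63 c=0 d=71/567
  seg 1: a=-1 b=37/63 c=71/63 d=-5/7
  seg 2: a=0 b=44/63 c=-64/63 d=64/567
S(25/4) = -16/7

Δ: Δ0=-5/3, Δ1=1, Δ2=-4/3
row 1: diag=8, rhs=16; c'=1/8, d'=2
row 2: denom=8−1·1/8=63/8; d'=(-14−1·2)/(63/8)=-128/63
back: M2=-128/63
back: M1=2−1/8·-128/63=142/63
M: M0=0, M1=142/63, M2=-128/63, M3=0
seg 0: a=4, c=M0/2=0, d=(M1−M0)/(6·3)=71/567, b=Δ0−h0·(2M0+M1)/6=-176/63
seg 1: a=-1, c=M1/2=71/63, d=(M2−M1)/(6·1)=-5/7, b=Δ1−h1·(2M1+M2)/6=37/63
seg 2: a=0, c=M2/2=-64/63, d=(M3−M2)/(6·3)=64/567, b=Δ2−h2·(2M2+M3)/6=44/63
t_q=25/4 → seg 2, τ=9/4; S=0+44/63·τ+-64/63·τ²+64/567·τ³=-16/7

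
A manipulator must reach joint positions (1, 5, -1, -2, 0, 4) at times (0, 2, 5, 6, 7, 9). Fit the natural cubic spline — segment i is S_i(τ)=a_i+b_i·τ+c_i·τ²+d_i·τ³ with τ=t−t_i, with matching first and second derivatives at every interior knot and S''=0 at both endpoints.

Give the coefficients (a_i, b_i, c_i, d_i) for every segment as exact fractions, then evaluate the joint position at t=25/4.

  seg 0: a=1 b=4600/1573 c=0 d=-727/3146
  seg 1: a=5 b=238/1573 c=-2181/1573 d=27/121
  seg 2: a=-1 b=-3371/1573 c=978/1573 d=820/1573
  seg 3: a=-2 b=95/143 c=3438/1573 d=-1337/1573
  seg 4: a=0 b=3910/1573 c=-573/1573 d=191/3146
S(25/4) = -172209/100672

Δ: Δ0=2, Δ1=-2, Δ2=-1, Δ3=2, Δ4=2
row 1: diag=10, rhs=-24; c'=3/10, d'=-12/5
row 2: denom=8−3·3/10=71/10; d'=(6−3·-12/5)/(71/10)=132/71
row 3: denom=4−1·10/71=274/71; d'=(18−1·132/71)/(274/71)=573/137
row 4: denom=6−1·71/274=1573/274; d'=(0−1·573/137)/(1573/274)=-1146/1573
back: M4=-1146/1573
back: M3=573/137−71/274·-1146/1573=6876/1573
back: M2=132/71−10/71·6876/1573=1956/1573
back: M1=-12/5−3/10·1956/1573=-4362/1573
M: M0=0, M1=-4362/1573, M2=1956/1573, M3=6876/1573, M4=-1146/1573, M5=0
seg 0: a=1, c=M0/2=0, d=(M1−M0)/(6·2)=-727/3146, b=Δ0−h0·(2M0+M1)/6=4600/1573
seg 1: a=5, c=M1/2=-2181/1573, d=(M2−M1)/(6·3)=27/121, b=Δ1−h1·(2M1+M2)/6=238/1573
seg 2: a=-1, c=M2/2=978/1573, d=(M3−M2)/(6·1)=820/1573, b=Δ2−h2·(2M2+M3)/6=-3371/1573
seg 3: a=-2, c=M3/2=3438/1573, d=(M4−M3)/(6·1)=-1337/1573, b=Δ3−h3·(2M3+M4)/6=95/143
seg 4: a=0, c=M4/2=-573/1573, d=(M5−M4)/(6·2)=191/3146, b=Δ4−h4·(2M4+M5)/6=3910/1573
t_q=25/4 → seg 3, τ=1/4; S=-2+95/143·τ+3438/1573·τ²+-1337/1573·τ³=-172209/100672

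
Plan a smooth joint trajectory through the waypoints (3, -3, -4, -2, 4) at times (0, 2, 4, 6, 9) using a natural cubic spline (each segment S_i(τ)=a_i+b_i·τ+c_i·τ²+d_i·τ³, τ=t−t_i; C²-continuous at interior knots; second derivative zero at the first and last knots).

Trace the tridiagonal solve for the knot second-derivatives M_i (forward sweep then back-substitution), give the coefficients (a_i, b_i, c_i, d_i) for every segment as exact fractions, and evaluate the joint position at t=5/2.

Δ: Δ0=-3, Δ1=-1/2, Δ2=1, Δ3=2
row 1: diag=8, rhs=15; c'=1/4, d'=15/8
row 2: denom=8−2·1/4=15/2; d'=(9−2·15/8)/(15/2)=7/10
row 3: denom=10−2·4/15=142/15; d'=(6−2·7/10)/(142/15)=69/142
back: M3=69/142
back: M2=7/10−4/15·69/142=81/142
back: M1=15/8−1/4·81/142=123/71
M: M0=0, M1=123/71, M2=81/142, M3=69/142, M4=0
seg 0: a=3, c=M0/2=0, d=(M1−M0)/(6·2)=41/284, b=Δ0−h0·(2M0+M1)/6=-254/71
seg 1: a=-3, c=M1/2=123/142, d=(M2−M1)/(6·2)=-55/568, b=Δ1−h1·(2M1+M2)/6=-131/71
seg 2: a=-4, c=M2/2=81/284, d=(M3−M2)/(6·2)=-1/142, b=Δ2−h2·(2M2+M3)/6=65/142
seg 3: a=-2, c=M3/2=69/284, d=(M4−M3)/(6·3)=-23/852, b=Δ3−h3·(2M3+M4)/6=215/142
t_q=5/2 → seg 1, τ=1/2; S=-3+-131/71·τ+123/142·τ²+-55/568·τ³=-16895/4544

  seg 0: a=3 b=-254/71 c=0 d=41/284
  seg 1: a=-3 b=-131/71 c=123/142 d=-55/568
  seg 2: a=-4 b=65/142 c=81/284 d=-1/142
  seg 3: a=-2 b=215/142 c=69/284 d=-23/852
S(5/2) = -16895/4544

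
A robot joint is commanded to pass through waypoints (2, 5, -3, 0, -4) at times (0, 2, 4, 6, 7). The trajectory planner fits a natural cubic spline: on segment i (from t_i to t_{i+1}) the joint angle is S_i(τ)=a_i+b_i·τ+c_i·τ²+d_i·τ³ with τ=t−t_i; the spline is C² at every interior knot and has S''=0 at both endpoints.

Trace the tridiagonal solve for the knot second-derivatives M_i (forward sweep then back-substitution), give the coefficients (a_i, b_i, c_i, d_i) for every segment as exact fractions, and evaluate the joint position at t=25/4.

  seg 0: a=2 b=144/41 c=0 d=-165/328
  seg 1: a=5 b=-207/82 c=-495/164 d=187/164
  seg 2: a=-3 b=-75/82 c=627/164 d=-429/328
  seg 3: a=0 b=-54/41 c=-165/41 d=55/41
S(25/4) = -1469/2624

Δ: Δ0=3/2, Δ1=-4, Δ2=3/2, Δ3=-4
row 1: diag=8, rhs=-33; c'=1/4, d'=-33/8
row 2: denom=8−2·1/4=15/2; d'=(33−2·-33/8)/(15/2)=11/2
row 3: denom=6−2·4/15=82/15; d'=(-33−2·11/2)/(82/15)=-330/41
back: M3=-330/41
back: M2=11/2−4/15·-330/41=627/82
back: M1=-33/8−1/4·627/82=-495/82
M: M0=0, M1=-495/82, M2=627/82, M3=-330/41, M4=0
seg 0: a=2, c=M0/2=0, d=(M1−M0)/(6·2)=-165/328, b=Δ0−h0·(2M0+M1)/6=144/41
seg 1: a=5, c=M1/2=-495/164, d=(M2−M1)/(6·2)=187/164, b=Δ1−h1·(2M1+M2)/6=-207/82
seg 2: a=-3, c=M2/2=627/164, d=(M3−M2)/(6·2)=-429/328, b=Δ2−h2·(2M2+M3)/6=-75/82
seg 3: a=0, c=M3/2=-165/41, d=(M4−M3)/(6·1)=55/41, b=Δ3−h3·(2M3+M4)/6=-54/41
t_q=25/4 → seg 3, τ=1/4; S=0+-54/41·τ+-165/41·τ²+55/41·τ³=-1469/2624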